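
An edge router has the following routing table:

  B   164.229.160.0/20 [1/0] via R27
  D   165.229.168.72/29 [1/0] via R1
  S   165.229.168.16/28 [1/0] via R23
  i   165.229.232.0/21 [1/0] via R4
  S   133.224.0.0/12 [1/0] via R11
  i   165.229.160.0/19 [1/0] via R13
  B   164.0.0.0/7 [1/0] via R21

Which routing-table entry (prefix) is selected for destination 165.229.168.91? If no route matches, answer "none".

165.229.160.0/19

Entries matching 165.229.168.91:
  164.0.0.0/7 (164.0.0.0 - 165.255.255.255)
  165.229.160.0/19 (165.229.160.0 - 165.229.191.255)
Most specific is 165.229.160.0/19.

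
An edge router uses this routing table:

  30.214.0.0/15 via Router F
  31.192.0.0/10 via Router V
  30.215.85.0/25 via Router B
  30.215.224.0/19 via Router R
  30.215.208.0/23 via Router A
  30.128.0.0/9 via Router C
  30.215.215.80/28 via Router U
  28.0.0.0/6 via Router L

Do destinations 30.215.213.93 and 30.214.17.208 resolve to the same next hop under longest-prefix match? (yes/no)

yes

30.215.213.93: longest match 30.214.0.0/15 -> Router F
30.214.17.208: longest match 30.214.0.0/15 -> Router F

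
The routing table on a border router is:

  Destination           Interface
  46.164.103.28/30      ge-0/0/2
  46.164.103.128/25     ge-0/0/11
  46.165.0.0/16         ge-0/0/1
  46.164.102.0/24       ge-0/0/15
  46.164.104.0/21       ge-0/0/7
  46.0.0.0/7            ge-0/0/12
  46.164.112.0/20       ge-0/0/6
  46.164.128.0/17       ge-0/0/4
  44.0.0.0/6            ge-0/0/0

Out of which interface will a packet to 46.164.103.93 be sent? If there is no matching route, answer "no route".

Routes whose prefix contains 46.164.103.93:
  44.0.0.0/6 (44.0.0.0 - 47.255.255.255) -> ge-0/0/0
  46.0.0.0/7 (46.0.0.0 - 47.255.255.255) -> ge-0/0/12
More-specific entries that do NOT match:
  46.164.103.28/30 (46.164.103.28 - 46.164.103.31) does not contain 46.164.103.93
  46.164.103.128/25 (46.164.103.128 - 46.164.103.255) does not contain 46.164.103.93
  46.164.102.0/24 (46.164.102.0 - 46.164.102.255) does not contain 46.164.103.93
  46.164.104.0/21 (46.164.104.0 - 46.164.111.255) does not contain 46.164.103.93
  46.164.112.0/20 (46.164.112.0 - 46.164.127.255) does not contain 46.164.103.93
  46.164.128.0/17 (46.164.128.0 - 46.164.255.255) does not contain 46.164.103.93
  46.165.0.0/16 (46.165.0.0 - 46.165.255.255) does not contain 46.164.103.93
Longest matching prefix is /7 -> interface ge-0/0/12.

ge-0/0/12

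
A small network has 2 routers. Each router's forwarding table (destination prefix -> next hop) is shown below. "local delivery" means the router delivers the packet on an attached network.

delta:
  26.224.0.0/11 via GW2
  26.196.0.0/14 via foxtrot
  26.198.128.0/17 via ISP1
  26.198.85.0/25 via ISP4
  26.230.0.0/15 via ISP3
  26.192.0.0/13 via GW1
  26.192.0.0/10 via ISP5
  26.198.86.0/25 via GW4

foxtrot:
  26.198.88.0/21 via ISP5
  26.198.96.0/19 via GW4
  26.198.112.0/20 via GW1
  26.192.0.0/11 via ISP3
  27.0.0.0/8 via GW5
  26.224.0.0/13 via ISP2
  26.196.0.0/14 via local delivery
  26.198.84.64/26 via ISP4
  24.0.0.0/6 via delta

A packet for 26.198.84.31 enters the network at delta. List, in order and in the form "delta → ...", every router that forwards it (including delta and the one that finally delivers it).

At delta: longest match for 26.198.84.31 is 26.196.0.0/14 -> foxtrot
At foxtrot: longest match for 26.198.84.31 is 26.196.0.0/14 -> local delivery

delta → foxtrot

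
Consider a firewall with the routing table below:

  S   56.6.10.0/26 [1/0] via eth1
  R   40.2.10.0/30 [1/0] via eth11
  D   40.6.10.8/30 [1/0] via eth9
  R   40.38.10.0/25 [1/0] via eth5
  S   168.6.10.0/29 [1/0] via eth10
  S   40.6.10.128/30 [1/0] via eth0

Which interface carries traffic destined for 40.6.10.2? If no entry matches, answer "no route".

No entry's prefix contains 40.6.10.2; there is no default route.

no route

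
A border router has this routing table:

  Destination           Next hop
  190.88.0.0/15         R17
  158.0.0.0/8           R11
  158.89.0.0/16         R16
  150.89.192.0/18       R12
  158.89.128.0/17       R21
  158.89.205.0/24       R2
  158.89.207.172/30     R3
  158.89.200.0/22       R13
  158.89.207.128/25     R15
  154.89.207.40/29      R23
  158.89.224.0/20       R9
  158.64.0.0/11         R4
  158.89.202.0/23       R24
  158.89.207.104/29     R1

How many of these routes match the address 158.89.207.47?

Prefixes containing 158.89.207.47:
  158.0.0.0/8 (158.0.0.0 - 158.255.255.255)
  158.64.0.0/11 (158.64.0.0 - 158.95.255.255)
  158.89.0.0/16 (158.89.0.0 - 158.89.255.255)
  158.89.128.0/17 (158.89.128.0 - 158.89.255.255)
Total matching entries: 4.

4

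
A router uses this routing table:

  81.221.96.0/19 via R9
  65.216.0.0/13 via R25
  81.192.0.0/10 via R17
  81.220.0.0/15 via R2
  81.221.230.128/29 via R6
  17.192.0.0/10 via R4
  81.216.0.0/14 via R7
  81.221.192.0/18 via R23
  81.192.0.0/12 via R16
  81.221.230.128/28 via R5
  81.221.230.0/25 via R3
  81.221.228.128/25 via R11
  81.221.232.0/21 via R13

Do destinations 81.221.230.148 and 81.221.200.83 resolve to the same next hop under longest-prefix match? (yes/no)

81.221.230.148: longest match 81.221.192.0/18 -> R23
81.221.200.83: longest match 81.221.192.0/18 -> R23

yes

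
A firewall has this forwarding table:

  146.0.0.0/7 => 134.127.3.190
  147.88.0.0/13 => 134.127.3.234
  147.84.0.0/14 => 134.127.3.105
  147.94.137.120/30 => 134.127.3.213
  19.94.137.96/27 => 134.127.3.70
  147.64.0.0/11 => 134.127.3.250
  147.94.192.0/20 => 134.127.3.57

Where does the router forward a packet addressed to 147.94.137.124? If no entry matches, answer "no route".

134.127.3.234

Routes whose prefix contains 147.94.137.124:
  146.0.0.0/7 (146.0.0.0 - 147.255.255.255) -> 134.127.3.190
  147.64.0.0/11 (147.64.0.0 - 147.95.255.255) -> 134.127.3.250
  147.88.0.0/13 (147.88.0.0 - 147.95.255.255) -> 134.127.3.234
More-specific entries that do NOT match:
  147.94.137.120/30 (147.94.137.120 - 147.94.137.123) does not contain 147.94.137.124
  19.94.137.96/27 (19.94.137.96 - 19.94.137.127) does not contain 147.94.137.124
  147.94.192.0/20 (147.94.192.0 - 147.94.207.255) does not contain 147.94.137.124
  147.84.0.0/14 (147.84.0.0 - 147.87.255.255) does not contain 147.94.137.124
Longest matching prefix is /13 -> next hop 134.127.3.234.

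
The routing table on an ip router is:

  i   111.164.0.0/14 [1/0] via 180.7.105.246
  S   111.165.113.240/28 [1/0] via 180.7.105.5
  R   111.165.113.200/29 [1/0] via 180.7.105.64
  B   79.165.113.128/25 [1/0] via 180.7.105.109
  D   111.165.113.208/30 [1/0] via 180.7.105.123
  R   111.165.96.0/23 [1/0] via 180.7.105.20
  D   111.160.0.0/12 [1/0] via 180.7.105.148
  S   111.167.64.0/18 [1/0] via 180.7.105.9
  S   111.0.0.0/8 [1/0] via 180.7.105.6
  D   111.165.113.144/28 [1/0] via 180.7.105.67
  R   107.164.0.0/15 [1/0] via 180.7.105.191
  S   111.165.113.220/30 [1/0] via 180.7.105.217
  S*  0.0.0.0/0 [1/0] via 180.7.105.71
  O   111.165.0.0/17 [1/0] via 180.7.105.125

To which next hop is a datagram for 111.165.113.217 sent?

Routes whose prefix contains 111.165.113.217:
  0.0.0.0/0 (default, matches everything) -> 180.7.105.71
  111.0.0.0/8 (111.0.0.0 - 111.255.255.255) -> 180.7.105.6
  111.160.0.0/12 (111.160.0.0 - 111.175.255.255) -> 180.7.105.148
  111.164.0.0/14 (111.164.0.0 - 111.167.255.255) -> 180.7.105.246
  111.165.0.0/17 (111.165.0.0 - 111.165.127.255) -> 180.7.105.125
More-specific entries that do NOT match:
  111.165.113.208/30 (111.165.113.208 - 111.165.113.211) does not contain 111.165.113.217
  111.165.113.220/30 (111.165.113.220 - 111.165.113.223) does not contain 111.165.113.217
  111.165.113.200/29 (111.165.113.200 - 111.165.113.207) does not contain 111.165.113.217
  111.165.113.240/28 (111.165.113.240 - 111.165.113.255) does not contain 111.165.113.217
  111.165.113.144/28 (111.165.113.144 - 111.165.113.159) does not contain 111.165.113.217
  79.165.113.128/25 (79.165.113.128 - 79.165.113.255) does not contain 111.165.113.217
  111.165.96.0/23 (111.165.96.0 - 111.165.97.255) does not contain 111.165.113.217
  111.167.64.0/18 (111.167.64.0 - 111.167.127.255) does not contain 111.165.113.217
Longest matching prefix is /17 -> next hop 180.7.105.125.

180.7.105.125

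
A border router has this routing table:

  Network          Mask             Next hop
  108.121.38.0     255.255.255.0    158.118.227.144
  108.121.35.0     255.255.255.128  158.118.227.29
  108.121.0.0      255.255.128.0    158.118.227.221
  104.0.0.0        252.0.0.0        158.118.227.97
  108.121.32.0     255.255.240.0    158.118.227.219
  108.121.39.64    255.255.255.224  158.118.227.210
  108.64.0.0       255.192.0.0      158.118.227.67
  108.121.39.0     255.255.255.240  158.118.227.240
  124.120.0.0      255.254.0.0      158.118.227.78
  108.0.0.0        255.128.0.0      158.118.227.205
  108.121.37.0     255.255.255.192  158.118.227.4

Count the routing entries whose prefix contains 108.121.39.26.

4

Prefixes containing 108.121.39.26:
  108.0.0.0/9 (108.0.0.0 - 108.127.255.255)
  108.64.0.0/10 (108.64.0.0 - 108.127.255.255)
  108.121.0.0/17 (108.121.0.0 - 108.121.127.255)
  108.121.32.0/20 (108.121.32.0 - 108.121.47.255)
Total matching entries: 4.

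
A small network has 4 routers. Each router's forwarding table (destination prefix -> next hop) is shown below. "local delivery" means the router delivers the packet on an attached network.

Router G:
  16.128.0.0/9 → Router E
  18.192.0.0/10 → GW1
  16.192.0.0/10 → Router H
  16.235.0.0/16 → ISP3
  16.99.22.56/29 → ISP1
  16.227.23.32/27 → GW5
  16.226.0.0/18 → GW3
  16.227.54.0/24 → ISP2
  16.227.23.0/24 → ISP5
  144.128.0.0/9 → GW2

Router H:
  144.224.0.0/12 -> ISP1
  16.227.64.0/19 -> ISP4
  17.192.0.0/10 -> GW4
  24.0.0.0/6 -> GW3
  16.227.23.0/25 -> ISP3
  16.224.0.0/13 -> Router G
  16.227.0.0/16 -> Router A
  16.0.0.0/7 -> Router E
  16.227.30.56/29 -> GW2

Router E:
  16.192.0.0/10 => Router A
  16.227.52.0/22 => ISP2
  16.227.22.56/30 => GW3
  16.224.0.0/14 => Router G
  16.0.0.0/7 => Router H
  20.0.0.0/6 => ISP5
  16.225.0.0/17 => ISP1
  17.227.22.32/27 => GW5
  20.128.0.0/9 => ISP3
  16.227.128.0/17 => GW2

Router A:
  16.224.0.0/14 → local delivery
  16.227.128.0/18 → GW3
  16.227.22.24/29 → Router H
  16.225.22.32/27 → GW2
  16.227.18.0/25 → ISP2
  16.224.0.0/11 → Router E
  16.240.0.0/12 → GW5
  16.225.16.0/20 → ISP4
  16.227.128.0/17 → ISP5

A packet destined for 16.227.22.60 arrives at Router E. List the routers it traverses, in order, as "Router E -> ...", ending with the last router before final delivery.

At Router E: longest match for 16.227.22.60 is 16.224.0.0/14 -> Router G
At Router G: longest match for 16.227.22.60 is 16.192.0.0/10 -> Router H
At Router H: longest match for 16.227.22.60 is 16.227.0.0/16 -> Router A
At Router A: longest match for 16.227.22.60 is 16.224.0.0/14 -> local delivery

Router E -> Router G -> Router H -> Router A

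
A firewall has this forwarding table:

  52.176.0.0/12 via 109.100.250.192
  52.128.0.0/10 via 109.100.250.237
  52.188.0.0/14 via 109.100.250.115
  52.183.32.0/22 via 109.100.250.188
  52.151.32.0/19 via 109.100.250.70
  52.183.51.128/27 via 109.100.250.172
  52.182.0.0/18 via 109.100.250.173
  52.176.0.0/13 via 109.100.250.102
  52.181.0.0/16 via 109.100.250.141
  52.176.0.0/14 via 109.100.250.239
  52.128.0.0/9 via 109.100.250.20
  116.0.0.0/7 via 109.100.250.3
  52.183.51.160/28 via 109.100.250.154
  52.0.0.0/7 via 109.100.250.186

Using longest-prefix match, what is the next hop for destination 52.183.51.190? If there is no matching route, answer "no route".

Routes whose prefix contains 52.183.51.190:
  52.0.0.0/7 (52.0.0.0 - 53.255.255.255) -> 109.100.250.186
  52.128.0.0/9 (52.128.0.0 - 52.255.255.255) -> 109.100.250.20
  52.128.0.0/10 (52.128.0.0 - 52.191.255.255) -> 109.100.250.237
  52.176.0.0/12 (52.176.0.0 - 52.191.255.255) -> 109.100.250.192
  52.176.0.0/13 (52.176.0.0 - 52.183.255.255) -> 109.100.250.102
More-specific entries that do NOT match:
  52.183.51.160/28 (52.183.51.160 - 52.183.51.175) does not contain 52.183.51.190
  52.183.51.128/27 (52.183.51.128 - 52.183.51.159) does not contain 52.183.51.190
  52.183.32.0/22 (52.183.32.0 - 52.183.35.255) does not contain 52.183.51.190
  52.151.32.0/19 (52.151.32.0 - 52.151.63.255) does not contain 52.183.51.190
  52.182.0.0/18 (52.182.0.0 - 52.182.63.255) does not contain 52.183.51.190
  52.181.0.0/16 (52.181.0.0 - 52.181.255.255) does not contain 52.183.51.190
  52.188.0.0/14 (52.188.0.0 - 52.191.255.255) does not contain 52.183.51.190
  52.176.0.0/14 (52.176.0.0 - 52.179.255.255) does not contain 52.183.51.190
Longest matching prefix is /13 -> next hop 109.100.250.102.

109.100.250.102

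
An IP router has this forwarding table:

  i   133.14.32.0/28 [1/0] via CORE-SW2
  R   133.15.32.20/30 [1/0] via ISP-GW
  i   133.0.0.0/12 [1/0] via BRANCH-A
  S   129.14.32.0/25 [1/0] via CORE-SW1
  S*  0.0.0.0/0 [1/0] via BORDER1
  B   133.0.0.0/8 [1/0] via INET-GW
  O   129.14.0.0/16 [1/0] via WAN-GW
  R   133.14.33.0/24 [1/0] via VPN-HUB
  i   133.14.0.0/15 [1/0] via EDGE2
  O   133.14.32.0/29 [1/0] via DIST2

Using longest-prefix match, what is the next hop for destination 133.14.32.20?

EDGE2

Routes whose prefix contains 133.14.32.20:
  0.0.0.0/0 (default, matches everything) -> BORDER1
  133.0.0.0/8 (133.0.0.0 - 133.255.255.255) -> INET-GW
  133.0.0.0/12 (133.0.0.0 - 133.15.255.255) -> BRANCH-A
  133.14.0.0/15 (133.14.0.0 - 133.15.255.255) -> EDGE2
More-specific entries that do NOT match:
  133.15.32.20/30 (133.15.32.20 - 133.15.32.23) does not contain 133.14.32.20
  133.14.32.0/29 (133.14.32.0 - 133.14.32.7) does not contain 133.14.32.20
  133.14.32.0/28 (133.14.32.0 - 133.14.32.15) does not contain 133.14.32.20
  129.14.32.0/25 (129.14.32.0 - 129.14.32.127) does not contain 133.14.32.20
  133.14.33.0/24 (133.14.33.0 - 133.14.33.255) does not contain 133.14.32.20
  129.14.0.0/16 (129.14.0.0 - 129.14.255.255) does not contain 133.14.32.20
Longest matching prefix is /15 -> next hop EDGE2.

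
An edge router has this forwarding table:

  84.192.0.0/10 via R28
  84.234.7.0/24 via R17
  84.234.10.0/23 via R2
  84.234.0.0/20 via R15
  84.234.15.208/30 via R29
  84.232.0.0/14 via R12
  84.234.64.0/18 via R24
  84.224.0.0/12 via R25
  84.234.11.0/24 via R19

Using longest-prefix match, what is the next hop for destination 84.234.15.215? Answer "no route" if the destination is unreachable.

R15

Routes whose prefix contains 84.234.15.215:
  84.192.0.0/10 (84.192.0.0 - 84.255.255.255) -> R28
  84.224.0.0/12 (84.224.0.0 - 84.239.255.255) -> R25
  84.232.0.0/14 (84.232.0.0 - 84.235.255.255) -> R12
  84.234.0.0/20 (84.234.0.0 - 84.234.15.255) -> R15
More-specific entries that do NOT match:
  84.234.15.208/30 (84.234.15.208 - 84.234.15.211) does not contain 84.234.15.215
  84.234.7.0/24 (84.234.7.0 - 84.234.7.255) does not contain 84.234.15.215
  84.234.11.0/24 (84.234.11.0 - 84.234.11.255) does not contain 84.234.15.215
  84.234.10.0/23 (84.234.10.0 - 84.234.11.255) does not contain 84.234.15.215
Longest matching prefix is /20 -> next hop R15.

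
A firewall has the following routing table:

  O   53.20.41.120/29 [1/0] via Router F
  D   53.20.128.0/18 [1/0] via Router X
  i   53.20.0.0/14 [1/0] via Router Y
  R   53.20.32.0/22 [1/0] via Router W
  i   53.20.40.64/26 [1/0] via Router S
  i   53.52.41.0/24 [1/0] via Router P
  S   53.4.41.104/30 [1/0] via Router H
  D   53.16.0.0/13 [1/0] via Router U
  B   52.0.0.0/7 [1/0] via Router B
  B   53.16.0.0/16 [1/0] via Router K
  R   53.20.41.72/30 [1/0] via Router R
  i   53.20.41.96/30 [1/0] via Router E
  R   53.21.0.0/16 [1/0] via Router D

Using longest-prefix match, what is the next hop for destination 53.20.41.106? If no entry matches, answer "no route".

Router Y

Routes whose prefix contains 53.20.41.106:
  52.0.0.0/7 (52.0.0.0 - 53.255.255.255) -> Router B
  53.16.0.0/13 (53.16.0.0 - 53.23.255.255) -> Router U
  53.20.0.0/14 (53.20.0.0 - 53.23.255.255) -> Router Y
More-specific entries that do NOT match:
  53.4.41.104/30 (53.4.41.104 - 53.4.41.107) does not contain 53.20.41.106
  53.20.41.72/30 (53.20.41.72 - 53.20.41.75) does not contain 53.20.41.106
  53.20.41.96/30 (53.20.41.96 - 53.20.41.99) does not contain 53.20.41.106
  53.20.41.120/29 (53.20.41.120 - 53.20.41.127) does not contain 53.20.41.106
  53.20.40.64/26 (53.20.40.64 - 53.20.40.127) does not contain 53.20.41.106
  53.52.41.0/24 (53.52.41.0 - 53.52.41.255) does not contain 53.20.41.106
  53.20.32.0/22 (53.20.32.0 - 53.20.35.255) does not contain 53.20.41.106
  53.20.128.0/18 (53.20.128.0 - 53.20.191.255) does not contain 53.20.41.106
  53.16.0.0/16 (53.16.0.0 - 53.16.255.255) does not contain 53.20.41.106
  53.21.0.0/16 (53.21.0.0 - 53.21.255.255) does not contain 53.20.41.106
Longest matching prefix is /14 -> next hop Router Y.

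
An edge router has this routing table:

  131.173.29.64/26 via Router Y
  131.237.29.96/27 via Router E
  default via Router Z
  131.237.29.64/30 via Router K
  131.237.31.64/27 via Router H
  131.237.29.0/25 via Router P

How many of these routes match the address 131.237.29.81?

Prefixes containing 131.237.29.81:
  0.0.0.0/0 (default, matches everything)
  131.237.29.0/25 (131.237.29.0 - 131.237.29.127)
Total matching entries: 2.

2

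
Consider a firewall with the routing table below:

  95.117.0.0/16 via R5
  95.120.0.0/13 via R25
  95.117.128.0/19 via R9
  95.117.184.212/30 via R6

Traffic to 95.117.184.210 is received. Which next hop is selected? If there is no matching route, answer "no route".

Routes whose prefix contains 95.117.184.210:
  95.117.0.0/16 (95.117.0.0 - 95.117.255.255) -> R5
More-specific entries that do NOT match:
  95.117.184.212/30 (95.117.184.212 - 95.117.184.215) does not contain 95.117.184.210
  95.117.128.0/19 (95.117.128.0 - 95.117.159.255) does not contain 95.117.184.210
Longest matching prefix is /16 -> next hop R5.

R5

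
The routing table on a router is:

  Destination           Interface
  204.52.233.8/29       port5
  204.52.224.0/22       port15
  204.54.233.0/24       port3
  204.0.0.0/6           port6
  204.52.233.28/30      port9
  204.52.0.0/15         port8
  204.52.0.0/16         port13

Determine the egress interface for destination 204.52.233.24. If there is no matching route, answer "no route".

port13

Routes whose prefix contains 204.52.233.24:
  204.0.0.0/6 (204.0.0.0 - 207.255.255.255) -> port6
  204.52.0.0/15 (204.52.0.0 - 204.53.255.255) -> port8
  204.52.0.0/16 (204.52.0.0 - 204.52.255.255) -> port13
More-specific entries that do NOT match:
  204.52.233.28/30 (204.52.233.28 - 204.52.233.31) does not contain 204.52.233.24
  204.52.233.8/29 (204.52.233.8 - 204.52.233.15) does not contain 204.52.233.24
  204.54.233.0/24 (204.54.233.0 - 204.54.233.255) does not contain 204.52.233.24
  204.52.224.0/22 (204.52.224.0 - 204.52.227.255) does not contain 204.52.233.24
Longest matching prefix is /16 -> interface port13.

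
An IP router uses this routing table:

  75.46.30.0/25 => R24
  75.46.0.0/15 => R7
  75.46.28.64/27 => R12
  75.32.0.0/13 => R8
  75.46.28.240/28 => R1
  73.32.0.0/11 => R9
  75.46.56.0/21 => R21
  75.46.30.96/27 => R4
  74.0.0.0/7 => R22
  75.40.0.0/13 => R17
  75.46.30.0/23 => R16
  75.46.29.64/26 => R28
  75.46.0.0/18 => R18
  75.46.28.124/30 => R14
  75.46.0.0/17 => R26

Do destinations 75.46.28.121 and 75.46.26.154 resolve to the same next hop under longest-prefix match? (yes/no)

75.46.28.121: longest match 75.46.0.0/18 -> R18
75.46.26.154: longest match 75.46.0.0/18 -> R18

yes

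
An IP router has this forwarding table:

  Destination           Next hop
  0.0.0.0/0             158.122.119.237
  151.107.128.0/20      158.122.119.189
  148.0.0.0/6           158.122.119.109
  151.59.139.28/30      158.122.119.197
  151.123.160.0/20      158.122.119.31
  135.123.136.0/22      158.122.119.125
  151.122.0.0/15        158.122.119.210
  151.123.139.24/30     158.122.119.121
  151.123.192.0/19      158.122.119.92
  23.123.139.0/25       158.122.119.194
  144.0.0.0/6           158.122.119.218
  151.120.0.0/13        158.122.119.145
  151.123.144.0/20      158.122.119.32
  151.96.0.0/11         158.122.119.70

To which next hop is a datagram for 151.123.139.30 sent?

158.122.119.210

Routes whose prefix contains 151.123.139.30:
  0.0.0.0/0 (default, matches everything) -> 158.122.119.237
  148.0.0.0/6 (148.0.0.0 - 151.255.255.255) -> 158.122.119.109
  151.96.0.0/11 (151.96.0.0 - 151.127.255.255) -> 158.122.119.70
  151.120.0.0/13 (151.120.0.0 - 151.127.255.255) -> 158.122.119.145
  151.122.0.0/15 (151.122.0.0 - 151.123.255.255) -> 158.122.119.210
More-specific entries that do NOT match:
  151.59.139.28/30 (151.59.139.28 - 151.59.139.31) does not contain 151.123.139.30
  151.123.139.24/30 (151.123.139.24 - 151.123.139.27) does not contain 151.123.139.30
  23.123.139.0/25 (23.123.139.0 - 23.123.139.127) does not contain 151.123.139.30
  135.123.136.0/22 (135.123.136.0 - 135.123.139.255) does not contain 151.123.139.30
  151.107.128.0/20 (151.107.128.0 - 151.107.143.255) does not contain 151.123.139.30
  151.123.160.0/20 (151.123.160.0 - 151.123.175.255) does not contain 151.123.139.30
  151.123.144.0/20 (151.123.144.0 - 151.123.159.255) does not contain 151.123.139.30
  151.123.192.0/19 (151.123.192.0 - 151.123.223.255) does not contain 151.123.139.30
Longest matching prefix is /15 -> next hop 158.122.119.210.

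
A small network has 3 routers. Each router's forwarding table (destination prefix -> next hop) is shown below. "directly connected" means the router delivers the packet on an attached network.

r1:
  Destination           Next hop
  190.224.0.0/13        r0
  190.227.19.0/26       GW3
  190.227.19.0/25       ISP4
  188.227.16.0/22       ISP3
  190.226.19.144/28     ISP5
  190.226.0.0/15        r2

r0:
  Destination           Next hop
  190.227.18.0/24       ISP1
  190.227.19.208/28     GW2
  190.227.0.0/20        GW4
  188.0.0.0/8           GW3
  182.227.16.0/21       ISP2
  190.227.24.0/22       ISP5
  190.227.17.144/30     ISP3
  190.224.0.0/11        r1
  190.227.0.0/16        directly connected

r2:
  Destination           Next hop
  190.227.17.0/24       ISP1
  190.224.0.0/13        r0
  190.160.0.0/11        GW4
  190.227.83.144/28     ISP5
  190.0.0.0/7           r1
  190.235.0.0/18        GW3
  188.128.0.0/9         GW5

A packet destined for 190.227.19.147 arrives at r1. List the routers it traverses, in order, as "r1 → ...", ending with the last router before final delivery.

At r1: longest match for 190.227.19.147 is 190.226.0.0/15 -> r2
At r2: longest match for 190.227.19.147 is 190.224.0.0/13 -> r0
At r0: longest match for 190.227.19.147 is 190.227.0.0/16 -> directly connected

r1 → r2 → r0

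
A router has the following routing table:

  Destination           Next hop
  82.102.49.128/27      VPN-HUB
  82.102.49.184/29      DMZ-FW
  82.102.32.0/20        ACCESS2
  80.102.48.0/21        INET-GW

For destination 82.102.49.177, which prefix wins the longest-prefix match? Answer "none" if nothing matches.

none

82.102.49.177 is outside every listed prefix and there is no default route.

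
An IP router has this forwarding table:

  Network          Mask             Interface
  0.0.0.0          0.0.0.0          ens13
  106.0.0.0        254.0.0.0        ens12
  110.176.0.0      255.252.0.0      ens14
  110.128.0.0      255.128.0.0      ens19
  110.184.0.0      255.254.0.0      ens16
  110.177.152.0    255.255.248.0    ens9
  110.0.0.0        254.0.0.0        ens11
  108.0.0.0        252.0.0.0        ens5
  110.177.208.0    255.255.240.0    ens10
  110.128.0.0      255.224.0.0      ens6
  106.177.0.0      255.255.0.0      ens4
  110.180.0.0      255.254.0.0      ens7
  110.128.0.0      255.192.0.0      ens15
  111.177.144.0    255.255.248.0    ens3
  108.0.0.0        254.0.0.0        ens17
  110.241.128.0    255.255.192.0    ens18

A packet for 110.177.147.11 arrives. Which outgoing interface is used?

Routes whose prefix contains 110.177.147.11:
  0.0.0.0/0 (default, matches everything) -> ens13
  108.0.0.0/6 (108.0.0.0 - 111.255.255.255) -> ens5
  110.0.0.0/7 (110.0.0.0 - 111.255.255.255) -> ens11
  110.128.0.0/9 (110.128.0.0 - 110.255.255.255) -> ens19
  110.128.0.0/10 (110.128.0.0 - 110.191.255.255) -> ens15
  110.176.0.0/14 (110.176.0.0 - 110.179.255.255) -> ens14
More-specific entries that do NOT match:
  110.177.152.0/21 (110.177.152.0 - 110.177.159.255) does not contain 110.177.147.11
  111.177.144.0/21 (111.177.144.0 - 111.177.151.255) does not contain 110.177.147.11
  110.177.208.0/20 (110.177.208.0 - 110.177.223.255) does not contain 110.177.147.11
  110.241.128.0/18 (110.241.128.0 - 110.241.191.255) does not contain 110.177.147.11
  106.177.0.0/16 (106.177.0.0 - 106.177.255.255) does not contain 110.177.147.11
  110.184.0.0/15 (110.184.0.0 - 110.185.255.255) does not contain 110.177.147.11
  110.180.0.0/15 (110.180.0.0 - 110.181.255.255) does not contain 110.177.147.11
Longest matching prefix is /14 -> interface ens14.

ens14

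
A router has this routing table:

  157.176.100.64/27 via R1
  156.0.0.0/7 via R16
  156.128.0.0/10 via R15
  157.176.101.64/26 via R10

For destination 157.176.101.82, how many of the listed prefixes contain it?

2

Prefixes containing 157.176.101.82:
  156.0.0.0/7 (156.0.0.0 - 157.255.255.255)
  157.176.101.64/26 (157.176.101.64 - 157.176.101.127)
Total matching entries: 2.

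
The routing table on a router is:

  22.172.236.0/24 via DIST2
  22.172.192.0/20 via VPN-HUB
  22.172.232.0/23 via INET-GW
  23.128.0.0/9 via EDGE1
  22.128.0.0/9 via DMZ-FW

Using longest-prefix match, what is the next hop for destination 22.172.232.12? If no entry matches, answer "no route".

Routes whose prefix contains 22.172.232.12:
  22.128.0.0/9 (22.128.0.0 - 22.255.255.255) -> DMZ-FW
  22.172.232.0/23 (22.172.232.0 - 22.172.233.255) -> INET-GW
More-specific entries that do NOT match:
  22.172.236.0/24 (22.172.236.0 - 22.172.236.255) does not contain 22.172.232.12
Longest matching prefix is /23 -> next hop INET-GW.

INET-GW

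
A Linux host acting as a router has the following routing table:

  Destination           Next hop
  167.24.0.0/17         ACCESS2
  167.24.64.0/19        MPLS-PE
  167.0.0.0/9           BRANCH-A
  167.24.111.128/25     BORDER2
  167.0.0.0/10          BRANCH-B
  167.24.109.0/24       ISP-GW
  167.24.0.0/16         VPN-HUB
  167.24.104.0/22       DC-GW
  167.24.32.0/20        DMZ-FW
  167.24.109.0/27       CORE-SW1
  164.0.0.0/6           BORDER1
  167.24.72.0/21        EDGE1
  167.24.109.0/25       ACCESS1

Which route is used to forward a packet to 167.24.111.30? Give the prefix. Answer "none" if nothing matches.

167.24.0.0/17

Entries matching 167.24.111.30:
  164.0.0.0/6 (164.0.0.0 - 167.255.255.255)
  167.0.0.0/9 (167.0.0.0 - 167.127.255.255)
  167.0.0.0/10 (167.0.0.0 - 167.63.255.255)
  167.24.0.0/16 (167.24.0.0 - 167.24.255.255)
  167.24.0.0/17 (167.24.0.0 - 167.24.127.255)
Most specific is 167.24.0.0/17.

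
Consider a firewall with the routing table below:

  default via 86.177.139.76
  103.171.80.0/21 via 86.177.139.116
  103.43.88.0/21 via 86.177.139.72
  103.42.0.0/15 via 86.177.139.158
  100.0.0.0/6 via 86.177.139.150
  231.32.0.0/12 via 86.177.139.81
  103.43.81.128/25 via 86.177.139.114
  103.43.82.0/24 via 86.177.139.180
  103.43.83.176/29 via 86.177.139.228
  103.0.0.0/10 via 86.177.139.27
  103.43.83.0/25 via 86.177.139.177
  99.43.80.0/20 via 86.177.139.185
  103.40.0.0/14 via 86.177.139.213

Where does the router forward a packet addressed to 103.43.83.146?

86.177.139.158

Routes whose prefix contains 103.43.83.146:
  0.0.0.0/0 (default, matches everything) -> 86.177.139.76
  100.0.0.0/6 (100.0.0.0 - 103.255.255.255) -> 86.177.139.150
  103.0.0.0/10 (103.0.0.0 - 103.63.255.255) -> 86.177.139.27
  103.40.0.0/14 (103.40.0.0 - 103.43.255.255) -> 86.177.139.213
  103.42.0.0/15 (103.42.0.0 - 103.43.255.255) -> 86.177.139.158
More-specific entries that do NOT match:
  103.43.83.176/29 (103.43.83.176 - 103.43.83.183) does not contain 103.43.83.146
  103.43.81.128/25 (103.43.81.128 - 103.43.81.255) does not contain 103.43.83.146
  103.43.83.0/25 (103.43.83.0 - 103.43.83.127) does not contain 103.43.83.146
  103.43.82.0/24 (103.43.82.0 - 103.43.82.255) does not contain 103.43.83.146
  103.171.80.0/21 (103.171.80.0 - 103.171.87.255) does not contain 103.43.83.146
  103.43.88.0/21 (103.43.88.0 - 103.43.95.255) does not contain 103.43.83.146
  99.43.80.0/20 (99.43.80.0 - 99.43.95.255) does not contain 103.43.83.146
Longest matching prefix is /15 -> next hop 86.177.139.158.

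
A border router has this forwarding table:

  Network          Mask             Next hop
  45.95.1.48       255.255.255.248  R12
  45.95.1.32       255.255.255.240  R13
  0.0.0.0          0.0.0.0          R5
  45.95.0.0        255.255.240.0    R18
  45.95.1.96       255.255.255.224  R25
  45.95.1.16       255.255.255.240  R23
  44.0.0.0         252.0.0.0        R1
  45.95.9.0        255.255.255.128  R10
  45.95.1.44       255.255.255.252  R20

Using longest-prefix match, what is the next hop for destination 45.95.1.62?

R18

Routes whose prefix contains 45.95.1.62:
  0.0.0.0/0 (default, matches everything) -> R5
  44.0.0.0/6 (44.0.0.0 - 47.255.255.255) -> R1
  45.95.0.0/20 (45.95.0.0 - 45.95.15.255) -> R18
More-specific entries that do NOT match:
  45.95.1.44/30 (45.95.1.44 - 45.95.1.47) does not contain 45.95.1.62
  45.95.1.48/29 (45.95.1.48 - 45.95.1.55) does not contain 45.95.1.62
  45.95.1.32/28 (45.95.1.32 - 45.95.1.47) does not contain 45.95.1.62
  45.95.1.16/28 (45.95.1.16 - 45.95.1.31) does not contain 45.95.1.62
  45.95.1.96/27 (45.95.1.96 - 45.95.1.127) does not contain 45.95.1.62
  45.95.9.0/25 (45.95.9.0 - 45.95.9.127) does not contain 45.95.1.62
Longest matching prefix is /20 -> next hop R18.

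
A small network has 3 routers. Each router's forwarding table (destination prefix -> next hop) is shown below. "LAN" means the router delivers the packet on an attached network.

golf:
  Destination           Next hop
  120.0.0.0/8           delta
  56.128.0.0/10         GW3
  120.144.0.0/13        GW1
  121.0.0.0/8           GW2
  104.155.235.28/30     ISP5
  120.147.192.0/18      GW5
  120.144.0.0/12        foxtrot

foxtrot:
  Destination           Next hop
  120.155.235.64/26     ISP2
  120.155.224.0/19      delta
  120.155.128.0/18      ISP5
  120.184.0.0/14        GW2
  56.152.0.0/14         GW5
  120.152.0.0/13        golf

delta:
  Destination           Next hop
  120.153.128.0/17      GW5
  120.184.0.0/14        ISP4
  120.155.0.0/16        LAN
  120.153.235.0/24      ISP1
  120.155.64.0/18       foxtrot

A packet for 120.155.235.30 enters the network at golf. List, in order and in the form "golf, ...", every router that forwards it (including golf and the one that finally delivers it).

golf, foxtrot, delta

At golf: longest match for 120.155.235.30 is 120.144.0.0/12 -> foxtrot
At foxtrot: longest match for 120.155.235.30 is 120.155.224.0/19 -> delta
At delta: longest match for 120.155.235.30 is 120.155.0.0/16 -> LAN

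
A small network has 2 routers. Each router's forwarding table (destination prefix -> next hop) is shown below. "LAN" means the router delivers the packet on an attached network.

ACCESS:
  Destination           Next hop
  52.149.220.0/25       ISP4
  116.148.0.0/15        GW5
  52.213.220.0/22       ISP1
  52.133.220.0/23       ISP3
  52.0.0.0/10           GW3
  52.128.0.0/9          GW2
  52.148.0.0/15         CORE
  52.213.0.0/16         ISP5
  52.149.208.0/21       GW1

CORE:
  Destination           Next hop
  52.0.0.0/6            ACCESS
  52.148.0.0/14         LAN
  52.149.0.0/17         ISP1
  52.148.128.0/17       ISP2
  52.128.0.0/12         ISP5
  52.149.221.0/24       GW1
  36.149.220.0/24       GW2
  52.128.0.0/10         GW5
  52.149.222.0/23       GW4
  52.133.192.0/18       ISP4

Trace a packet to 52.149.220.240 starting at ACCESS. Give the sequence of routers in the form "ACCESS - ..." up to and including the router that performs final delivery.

At ACCESS: longest match for 52.149.220.240 is 52.148.0.0/15 -> CORE
At CORE: longest match for 52.149.220.240 is 52.148.0.0/14 -> LAN

ACCESS - CORE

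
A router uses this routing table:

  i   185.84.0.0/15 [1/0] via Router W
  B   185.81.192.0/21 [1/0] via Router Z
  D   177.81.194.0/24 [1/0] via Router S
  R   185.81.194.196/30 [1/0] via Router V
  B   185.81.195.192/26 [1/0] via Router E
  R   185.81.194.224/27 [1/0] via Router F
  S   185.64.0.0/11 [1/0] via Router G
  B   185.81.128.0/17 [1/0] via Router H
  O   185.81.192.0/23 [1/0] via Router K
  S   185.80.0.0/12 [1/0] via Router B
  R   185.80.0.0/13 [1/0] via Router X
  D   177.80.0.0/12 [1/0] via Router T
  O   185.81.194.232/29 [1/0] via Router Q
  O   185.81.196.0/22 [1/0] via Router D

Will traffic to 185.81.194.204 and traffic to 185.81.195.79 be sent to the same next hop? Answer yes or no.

yes

185.81.194.204: longest match 185.81.192.0/21 -> Router Z
185.81.195.79: longest match 185.81.192.0/21 -> Router Z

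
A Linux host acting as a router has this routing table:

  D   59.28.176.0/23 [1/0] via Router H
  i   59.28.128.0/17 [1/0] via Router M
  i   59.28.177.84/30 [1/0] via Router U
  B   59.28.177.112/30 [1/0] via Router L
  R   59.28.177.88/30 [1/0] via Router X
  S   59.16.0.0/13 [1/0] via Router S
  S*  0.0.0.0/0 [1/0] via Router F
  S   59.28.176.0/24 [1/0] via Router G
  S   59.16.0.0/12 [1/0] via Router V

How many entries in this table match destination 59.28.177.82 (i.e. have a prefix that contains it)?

4

Prefixes containing 59.28.177.82:
  0.0.0.0/0 (default, matches everything)
  59.16.0.0/12 (59.16.0.0 - 59.31.255.255)
  59.28.128.0/17 (59.28.128.0 - 59.28.255.255)
  59.28.176.0/23 (59.28.176.0 - 59.28.177.255)
Total matching entries: 4.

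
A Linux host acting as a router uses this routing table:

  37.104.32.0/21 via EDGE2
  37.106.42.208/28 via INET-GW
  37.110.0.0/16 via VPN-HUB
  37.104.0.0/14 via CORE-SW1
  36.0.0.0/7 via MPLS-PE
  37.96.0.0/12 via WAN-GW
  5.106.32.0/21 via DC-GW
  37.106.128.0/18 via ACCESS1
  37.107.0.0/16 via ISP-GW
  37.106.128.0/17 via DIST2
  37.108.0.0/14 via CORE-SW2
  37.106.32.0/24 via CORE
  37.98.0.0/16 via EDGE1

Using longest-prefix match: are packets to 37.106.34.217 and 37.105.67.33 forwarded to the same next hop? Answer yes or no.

yes

37.106.34.217: longest match 37.104.0.0/14 -> CORE-SW1
37.105.67.33: longest match 37.104.0.0/14 -> CORE-SW1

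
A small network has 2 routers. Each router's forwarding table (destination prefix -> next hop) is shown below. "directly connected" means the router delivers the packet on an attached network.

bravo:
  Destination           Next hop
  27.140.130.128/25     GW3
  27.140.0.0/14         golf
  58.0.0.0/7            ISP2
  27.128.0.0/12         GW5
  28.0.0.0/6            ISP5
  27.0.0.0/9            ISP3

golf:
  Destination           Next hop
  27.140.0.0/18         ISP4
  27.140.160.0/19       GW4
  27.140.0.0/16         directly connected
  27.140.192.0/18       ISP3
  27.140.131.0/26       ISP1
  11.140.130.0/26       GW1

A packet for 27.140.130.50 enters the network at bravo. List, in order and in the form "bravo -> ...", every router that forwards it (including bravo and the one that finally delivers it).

bravo -> golf

At bravo: longest match for 27.140.130.50 is 27.140.0.0/14 -> golf
At golf: longest match for 27.140.130.50 is 27.140.0.0/16 -> directly connected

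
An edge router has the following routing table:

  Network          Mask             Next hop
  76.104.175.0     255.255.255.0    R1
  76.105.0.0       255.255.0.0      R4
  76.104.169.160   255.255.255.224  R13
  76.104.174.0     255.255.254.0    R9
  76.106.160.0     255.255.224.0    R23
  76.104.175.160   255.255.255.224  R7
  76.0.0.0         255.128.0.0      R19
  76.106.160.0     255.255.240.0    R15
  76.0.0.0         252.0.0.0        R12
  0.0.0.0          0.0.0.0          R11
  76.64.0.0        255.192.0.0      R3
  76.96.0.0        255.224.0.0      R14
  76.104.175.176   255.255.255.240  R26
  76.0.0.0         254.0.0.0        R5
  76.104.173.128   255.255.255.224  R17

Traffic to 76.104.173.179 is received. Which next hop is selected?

R14

Routes whose prefix contains 76.104.173.179:
  0.0.0.0/0 (default, matches everything) -> R11
  76.0.0.0/6 (76.0.0.0 - 79.255.255.255) -> R12
  76.0.0.0/7 (76.0.0.0 - 77.255.255.255) -> R5
  76.0.0.0/9 (76.0.0.0 - 76.127.255.255) -> R19
  76.64.0.0/10 (76.64.0.0 - 76.127.255.255) -> R3
  76.96.0.0/11 (76.96.0.0 - 76.127.255.255) -> R14
More-specific entries that do NOT match:
  76.104.175.176/28 (76.104.175.176 - 76.104.175.191) does not contain 76.104.173.179
  76.104.169.160/27 (76.104.169.160 - 76.104.169.191) does not contain 76.104.173.179
  76.104.175.160/27 (76.104.175.160 - 76.104.175.191) does not contain 76.104.173.179
  76.104.173.128/27 (76.104.173.128 - 76.104.173.159) does not contain 76.104.173.179
  76.104.175.0/24 (76.104.175.0 - 76.104.175.255) does not contain 76.104.173.179
  76.104.174.0/23 (76.104.174.0 - 76.104.175.255) does not contain 76.104.173.179
  76.106.160.0/20 (76.106.160.0 - 76.106.175.255) does not contain 76.104.173.179
  76.106.160.0/19 (76.106.160.0 - 76.106.191.255) does not contain 76.104.173.179
  76.105.0.0/16 (76.105.0.0 - 76.105.255.255) does not contain 76.104.173.179
Longest matching prefix is /11 -> next hop R14.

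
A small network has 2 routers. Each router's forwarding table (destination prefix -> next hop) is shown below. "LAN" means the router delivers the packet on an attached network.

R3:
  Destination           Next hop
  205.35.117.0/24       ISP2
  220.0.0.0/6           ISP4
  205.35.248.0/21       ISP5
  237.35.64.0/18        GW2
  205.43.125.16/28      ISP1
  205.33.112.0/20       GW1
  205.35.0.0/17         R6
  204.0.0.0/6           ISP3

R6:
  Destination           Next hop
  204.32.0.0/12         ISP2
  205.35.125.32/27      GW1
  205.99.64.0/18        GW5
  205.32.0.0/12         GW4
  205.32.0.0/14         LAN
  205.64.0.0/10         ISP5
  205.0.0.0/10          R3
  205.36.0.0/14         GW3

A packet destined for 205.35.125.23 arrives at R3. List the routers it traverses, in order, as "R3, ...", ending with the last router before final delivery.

At R3: longest match for 205.35.125.23 is 205.35.0.0/17 -> R6
At R6: longest match for 205.35.125.23 is 205.32.0.0/14 -> LAN

R3, R6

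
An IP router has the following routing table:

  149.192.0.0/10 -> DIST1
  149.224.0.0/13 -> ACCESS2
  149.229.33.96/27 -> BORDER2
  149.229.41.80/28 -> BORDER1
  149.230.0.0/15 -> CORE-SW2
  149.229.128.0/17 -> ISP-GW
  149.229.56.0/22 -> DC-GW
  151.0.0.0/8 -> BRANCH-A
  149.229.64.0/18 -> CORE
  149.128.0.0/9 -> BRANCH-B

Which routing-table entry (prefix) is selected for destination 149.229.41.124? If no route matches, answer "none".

Entries matching 149.229.41.124:
  149.128.0.0/9 (149.128.0.0 - 149.255.255.255)
  149.192.0.0/10 (149.192.0.0 - 149.255.255.255)
  149.224.0.0/13 (149.224.0.0 - 149.231.255.255)
Most specific is 149.224.0.0/13.

149.224.0.0/13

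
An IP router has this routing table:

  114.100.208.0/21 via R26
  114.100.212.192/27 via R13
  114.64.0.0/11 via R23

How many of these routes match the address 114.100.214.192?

Prefixes containing 114.100.214.192:
  114.100.208.0/21 (114.100.208.0 - 114.100.215.255)
Total matching entries: 1.

1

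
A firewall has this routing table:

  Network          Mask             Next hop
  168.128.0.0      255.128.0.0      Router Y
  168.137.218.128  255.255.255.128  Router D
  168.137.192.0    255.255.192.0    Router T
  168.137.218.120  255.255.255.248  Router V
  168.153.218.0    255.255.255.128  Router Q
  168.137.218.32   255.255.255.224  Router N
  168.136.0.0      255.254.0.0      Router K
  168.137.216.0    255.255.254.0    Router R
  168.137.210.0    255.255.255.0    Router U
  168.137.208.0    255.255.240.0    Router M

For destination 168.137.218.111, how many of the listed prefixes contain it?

4

Prefixes containing 168.137.218.111:
  168.128.0.0/9 (168.128.0.0 - 168.255.255.255)
  168.136.0.0/15 (168.136.0.0 - 168.137.255.255)
  168.137.192.0/18 (168.137.192.0 - 168.137.255.255)
  168.137.208.0/20 (168.137.208.0 - 168.137.223.255)
Total matching entries: 4.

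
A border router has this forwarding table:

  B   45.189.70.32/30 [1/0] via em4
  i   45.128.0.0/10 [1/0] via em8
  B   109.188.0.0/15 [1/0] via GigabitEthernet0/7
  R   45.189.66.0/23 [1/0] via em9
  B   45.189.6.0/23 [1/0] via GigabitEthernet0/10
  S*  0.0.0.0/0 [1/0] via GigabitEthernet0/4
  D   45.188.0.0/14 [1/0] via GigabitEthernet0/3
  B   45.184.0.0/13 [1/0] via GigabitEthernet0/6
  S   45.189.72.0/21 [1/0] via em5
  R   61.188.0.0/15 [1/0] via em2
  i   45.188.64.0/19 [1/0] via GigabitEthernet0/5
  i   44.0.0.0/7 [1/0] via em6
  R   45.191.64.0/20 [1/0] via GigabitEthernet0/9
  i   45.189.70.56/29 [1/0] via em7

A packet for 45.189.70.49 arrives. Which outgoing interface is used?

GigabitEthernet0/3

Routes whose prefix contains 45.189.70.49:
  0.0.0.0/0 (default, matches everything) -> GigabitEthernet0/4
  44.0.0.0/7 (44.0.0.0 - 45.255.255.255) -> em6
  45.128.0.0/10 (45.128.0.0 - 45.191.255.255) -> em8
  45.184.0.0/13 (45.184.0.0 - 45.191.255.255) -> GigabitEthernet0/6
  45.188.0.0/14 (45.188.0.0 - 45.191.255.255) -> GigabitEthernet0/3
More-specific entries that do NOT match:
  45.189.70.32/30 (45.189.70.32 - 45.189.70.35) does not contain 45.189.70.49
  45.189.70.56/29 (45.189.70.56 - 45.189.70.63) does not contain 45.189.70.49
  45.189.66.0/23 (45.189.66.0 - 45.189.67.255) does not contain 45.189.70.49
  45.189.6.0/23 (45.189.6.0 - 45.189.7.255) does not contain 45.189.70.49
  45.189.72.0/21 (45.189.72.0 - 45.189.79.255) does not contain 45.189.70.49
  45.191.64.0/20 (45.191.64.0 - 45.191.79.255) does not contain 45.189.70.49
  45.188.64.0/19 (45.188.64.0 - 45.188.95.255) does not contain 45.189.70.49
  109.188.0.0/15 (109.188.0.0 - 109.189.255.255) does not contain 45.189.70.49
  61.188.0.0/15 (61.188.0.0 - 61.189.255.255) does not contain 45.189.70.49
Longest matching prefix is /14 -> interface GigabitEthernet0/3.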